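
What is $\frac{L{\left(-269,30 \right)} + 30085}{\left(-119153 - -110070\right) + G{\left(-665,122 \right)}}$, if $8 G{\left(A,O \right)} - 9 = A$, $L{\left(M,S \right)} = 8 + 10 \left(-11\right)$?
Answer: $- \frac{29983}{9165} \approx -3.2715$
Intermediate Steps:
$L{\left(M,S \right)} = -102$ ($L{\left(M,S \right)} = 8 - 110 = -102$)
$G{\left(A,O \right)} = \frac{9}{8} + \frac{A}{8}$
$\frac{L{\left(-269,30 \right)} + 30085}{\left(-119153 - -110070\right) + G{\left(-665,122 \right)}} = \frac{-102 + 30085}{\left(-119153 - -110070\right) + \left(\frac{9}{8} + \frac{1}{8} \left(-665\right)\right)} = \frac{29983}{\left(-119153 + 110070\right) + \left(\frac{9}{8} - \frac{665}{8}\right)} = \frac{29983}{-9083 - 82} = \frac{29983}{-9165} = 29983 \left(- \frac{1}{9165}\right) = - \frac{29983}{9165}$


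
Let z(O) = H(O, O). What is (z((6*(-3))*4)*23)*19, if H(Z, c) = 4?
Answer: 1748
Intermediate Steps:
z(O) = 4
(z((6*(-3))*4)*23)*19 = (4*23)*19 = 92*19 = 1748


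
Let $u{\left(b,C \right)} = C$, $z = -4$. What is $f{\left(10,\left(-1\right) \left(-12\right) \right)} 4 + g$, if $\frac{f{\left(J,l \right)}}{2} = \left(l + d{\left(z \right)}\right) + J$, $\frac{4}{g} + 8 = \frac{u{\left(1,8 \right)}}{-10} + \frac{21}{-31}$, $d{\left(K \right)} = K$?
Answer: $\frac{210916}{1469} \approx 143.58$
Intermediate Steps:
$g = - \frac{620}{1469}$ ($g = \frac{4}{-8 + \left(\frac{8}{-10} + \frac{21}{-31}\right)} = \frac{4}{-8 + \left(8 \left(- \frac{1}{10}\right) + 21 \left(- \frac{1}{31}\right)\right)} = \frac{4}{-8 - \frac{229}{155}} = \frac{4}{- \frac{1469}{155}} = 4 \left(- \frac{155}{1469}\right) = - \frac{620}{1469} \approx -0.42206$)
$f{\left(J,l \right)} = -8 + 2 J + 2 l$ ($f{\left(J,l \right)} = 2 \left(\left(l - 4\right) + J\right) = 2 \left(\left(-4 + l\right) + J\right) = 2 \left(-4 + J + l\right) = -8 + 2 J + 2 l$)
$f{\left(10,\left(-1\right) \left(-12\right) \right)} 4 + g = \left(-8 + 2 \cdot 10 + 2 \left(\left(-1\right) \left(-12\right)\right)\right) 4 - \frac{620}{1469} = \left(-8 + 20 + 2 \cdot 12\right) 4 - \frac{620}{1469} = \left(-8 + 20 + 24\right) 4 - \frac{620}{1469} = 36 \cdot 4 - \frac{620}{1469} = 144 - \frac{620}{1469} = \frac{210916}{1469}$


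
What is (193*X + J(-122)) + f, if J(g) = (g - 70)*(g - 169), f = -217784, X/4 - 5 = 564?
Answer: 277356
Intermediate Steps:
X = 2276 (X = 20 + 4*564 = 20 + 2256 = 2276)
J(g) = (-169 + g)*(-70 + g) (J(g) = (-70 + g)*(-169 + g) = (-169 + g)*(-70 + g))
(193*X + J(-122)) + f = (193*2276 + (11830 + (-122)² - 239*(-122))) - 217784 = (439268 + (11830 + 14884 + 29158)) - 217784 = (439268 + 55872) - 217784 = 495140 - 217784 = 277356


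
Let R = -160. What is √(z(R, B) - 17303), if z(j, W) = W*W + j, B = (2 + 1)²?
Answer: I*√17382 ≈ 131.84*I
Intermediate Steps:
B = 9 (B = 3² = 9)
z(j, W) = j + W² (z(j, W) = W² + j = j + W²)
√(z(R, B) - 17303) = √((-160 + 9²) - 17303) = √((-160 + 81) - 17303) = √(-79 - 17303) = √(-17382) = I*√17382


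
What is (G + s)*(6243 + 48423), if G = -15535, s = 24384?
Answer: 483739434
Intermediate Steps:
(G + s)*(6243 + 48423) = (-15535 + 24384)*(6243 + 48423) = 8849*54666 = 483739434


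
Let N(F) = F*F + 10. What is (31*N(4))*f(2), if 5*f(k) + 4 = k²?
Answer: 0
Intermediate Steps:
f(k) = -⅘ + k²/5
N(F) = 10 + F² (N(F) = F² + 10 = 10 + F²)
(31*N(4))*f(2) = (31*(10 + 4²))*(-⅘ + (⅕)*2²) = (31*(10 + 16))*(-⅘ + (⅕)*4) = (31*26)*(-⅘ + ⅘) = 806*0 = 0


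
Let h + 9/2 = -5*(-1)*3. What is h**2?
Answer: 441/4 ≈ 110.25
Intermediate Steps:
h = 21/2 (h = -9/2 - 5*(-1)*3 = -9/2 + 5*3 = -9/2 + 15 = 21/2 ≈ 10.500)
h**2 = (21/2)**2 = 441/4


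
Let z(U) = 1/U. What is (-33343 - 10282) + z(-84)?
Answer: -3664501/84 ≈ -43625.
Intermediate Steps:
(-33343 - 10282) + z(-84) = (-33343 - 10282) + 1/(-84) = -43625 - 1/84 = -3664501/84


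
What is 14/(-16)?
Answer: -7/8 ≈ -0.87500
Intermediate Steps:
14/(-16) = 14*(-1/16) = -7/8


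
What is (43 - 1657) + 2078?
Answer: 464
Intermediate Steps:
(43 - 1657) + 2078 = -1614 + 2078 = 464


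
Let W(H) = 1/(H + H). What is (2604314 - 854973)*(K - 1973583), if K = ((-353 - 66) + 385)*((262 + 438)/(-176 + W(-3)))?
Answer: -521287231922853/151 ≈ -3.4522e+12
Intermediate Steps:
W(H) = 1/(2*H)
K = 20400/151 (K = ((-353 - 66) + 385)*((262 + 438)/(-176 + (½)/(-3))) = (-419 + 385)*(700/(-176 + (½)*(-⅓))) = -23800/(-176 - ⅙) = -23800/(-1057/6) = -23800*(-6)/1057 = -34*(-600/151) = 20400/151 ≈ 135.10)
(2604314 - 854973)*(K - 1973583) = (2604314 - 854973)*(20400/151 - 1973583) = 1749341*(-297990633/151) = -521287231922853/151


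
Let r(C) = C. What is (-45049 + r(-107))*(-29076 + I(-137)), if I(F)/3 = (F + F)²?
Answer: -8857439712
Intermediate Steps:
I(F) = 12*F² (I(F) = 3*(F + F)² = 3*(2*F)² = 3*(4*F²) = 12*F²)
(-45049 + r(-107))*(-29076 + I(-137)) = (-45049 - 107)*(-29076 + 12*(-137)²) = -45156*(-29076 + 12*18769) = -45156*(-29076 + 225228) = -45156*196152 = -8857439712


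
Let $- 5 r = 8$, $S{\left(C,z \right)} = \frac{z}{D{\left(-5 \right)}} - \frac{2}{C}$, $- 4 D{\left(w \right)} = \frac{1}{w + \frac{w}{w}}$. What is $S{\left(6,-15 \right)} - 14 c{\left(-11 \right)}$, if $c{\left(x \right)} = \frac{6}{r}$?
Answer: $- \frac{1127}{6} \approx -187.83$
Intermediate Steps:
$D{\left(w \right)} = - \frac{1}{4 \left(1 + w\right)}$ ($D{\left(w \right)} = - \frac{1}{4 \left(w + \frac{w}{w}\right)} = - \frac{1}{4 \left(w + 1\right)} = - \frac{1}{4 \left(1 + w\right)}$)
$S{\left(C,z \right)} = - \frac{2}{C} + 16 z$ ($S{\left(C,z \right)} = \frac{z}{\left(-1\right) \frac{1}{4 + 4 \left(-5\right)}} - \frac{2}{C} = \frac{z}{\left(-1\right) \frac{1}{4 - 20}} - \frac{2}{C} = \frac{z}{\left(-1\right) \frac{1}{-16}} - \frac{2}{C} = \frac{z}{\left(-1\right) \left(- \frac{1}{16}\right)} - \frac{2}{C} = z \frac{1}{\frac{1}{16}} - \frac{2}{C} = z 16 - \frac{2}{C} = 16 z - \frac{2}{C} = - \frac{2}{C} + 16 z$)
$r = - \frac{8}{5}$ ($r = \left(- \frac{1}{5}\right) 8 = - \frac{8}{5} \approx -1.6$)
$c{\left(x \right)} = - \frac{15}{4}$ ($c{\left(x \right)} = \frac{6}{- \frac{8}{5}} = 6 \left(- \frac{5}{8}\right) = - \frac{15}{4}$)
$S{\left(6,-15 \right)} - 14 c{\left(-11 \right)} = \left(- \frac{2}{6} + 16 \left(-15\right)\right) - - \frac{105}{2} = \left(\left(-2\right) \frac{1}{6} - 240\right) + \frac{105}{2} = \left(- \frac{1}{3} - 240\right) + \frac{105}{2} = - \frac{721}{3} + \frac{105}{2} = - \frac{1127}{6}$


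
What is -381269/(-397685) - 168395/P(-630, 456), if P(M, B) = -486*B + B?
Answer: 30257923523/17590402920 ≈ 1.7201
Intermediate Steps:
P(M, B) = -485*B
-381269/(-397685) - 168395/P(-630, 456) = -381269/(-397685) - 168395/((-485*456)) = -381269*(-1/397685) - 168395/(-221160) = 381269/397685 - 168395*(-1/221160) = 381269/397685 + 33679/44232 = 30257923523/17590402920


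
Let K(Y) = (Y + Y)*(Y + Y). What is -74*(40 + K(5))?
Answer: -10360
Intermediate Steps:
K(Y) = 4*Y² (K(Y) = (2*Y)*(2*Y) = 4*Y²)
-74*(40 + K(5)) = -74*(40 + 4*5²) = -74*(40 + 4*25) = -74*(40 + 100) = -74*140 = -10360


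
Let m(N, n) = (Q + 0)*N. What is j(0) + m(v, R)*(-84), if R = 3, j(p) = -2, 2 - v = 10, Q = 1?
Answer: 670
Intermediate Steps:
v = -8 (v = 2 - 1*10 = 2 - 10 = -8)
m(N, n) = N (m(N, n) = (1 + 0)*N = 1*N = N)
j(0) + m(v, R)*(-84) = -2 - 8*(-84) = -2 + 672 = 670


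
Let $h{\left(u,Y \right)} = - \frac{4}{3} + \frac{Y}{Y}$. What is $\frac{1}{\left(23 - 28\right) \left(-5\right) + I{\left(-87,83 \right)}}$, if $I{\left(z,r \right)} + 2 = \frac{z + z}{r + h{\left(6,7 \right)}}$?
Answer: $\frac{124}{2591} \approx 0.047858$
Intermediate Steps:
$h{\left(u,Y \right)} = - \frac{1}{3}$ ($h{\left(u,Y \right)} = \left(-4\right) \frac{1}{3} + 1 = - \frac{4}{3} + 1 = - \frac{1}{3}$)
$I{\left(z,r \right)} = -2 + \frac{2 z}{- \frac{1}{3} + r}$ ($I{\left(z,r \right)} = -2 + \frac{z + z}{r - \frac{1}{3}} = -2 + \frac{2 z}{- \frac{1}{3} + r}$)
$\frac{1}{\left(23 - 28\right) \left(-5\right) + I{\left(-87,83 \right)}} = \frac{1}{\left(23 - 28\right) \left(-5\right) + \frac{2 \left(1 - 249 + 3 \left(-87\right)\right)}{-1 + 3 \cdot 83}} = \frac{1}{\left(-5\right) \left(-5\right) + \frac{2 \left(1 - 249 - 261\right)}{-1 + 249}} = \frac{1}{25 + 2 \cdot \frac{1}{248} \left(-509\right)} = \frac{1}{25 - \frac{509}{124}} = \frac{1}{\frac{2591}{124}} = \frac{124}{2591}$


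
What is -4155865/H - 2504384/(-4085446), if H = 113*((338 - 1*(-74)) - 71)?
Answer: -8441030306059/78712245359 ≈ -107.24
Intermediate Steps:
H = 38533 (H = 113*((338 + 74) - 71) = 113*(412 - 71) = 113*341 = 38533)
-4155865/H - 2504384/(-4085446) = -4155865/38533 - 2504384/(-4085446) = -4155865*1/38533 - 2504384*(-1/4085446) = -4155865/38533 + 1252192/2042723 = -8441030306059/78712245359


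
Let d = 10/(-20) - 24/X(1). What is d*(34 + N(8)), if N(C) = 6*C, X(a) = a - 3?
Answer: 943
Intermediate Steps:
X(a) = -3 + a
d = 23/2 (d = 10/(-20) - 24/(-3 + 1) = 10*(-1/20) - 24/(-2) = -1/2 - 24*(-1/2) = -1/2 + 12 = 23/2 ≈ 11.500)
d*(34 + N(8)) = 23*(34 + 6*8)/2 = 23*(34 + 48)/2 = (23/2)*82 = 943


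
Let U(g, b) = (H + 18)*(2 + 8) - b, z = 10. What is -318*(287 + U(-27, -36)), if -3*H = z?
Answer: -149354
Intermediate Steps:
H = -10/3 (H = -⅓*10 = -10/3 ≈ -3.3333)
U(g, b) = 440/3 - b (U(g, b) = (-10/3 + 18)*(2 + 8) - b = (44/3)*10 - b = 440/3 - b)
-318*(287 + U(-27, -36)) = -318*(287 + (440/3 - 1*(-36))) = -318*(287 + (440/3 + 36)) = -318*(287 + 548/3) = -318*1409/3 = -149354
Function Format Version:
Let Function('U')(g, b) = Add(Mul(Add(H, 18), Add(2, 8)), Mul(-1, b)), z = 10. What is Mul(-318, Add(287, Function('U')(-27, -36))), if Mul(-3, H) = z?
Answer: -149354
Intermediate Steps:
H = Rational(-10, 3) (H = Mul(Rational(-1, 3), 10) = Rational(-10, 3) ≈ -3.3333)
Function('U')(g, b) = Add(Rational(440, 3), Mul(-1, b)) (Function('U')(g, b) = Add(Mul(Add(Rational(-10, 3), 18), Add(2, 8)), Mul(-1, b)) = Add(Mul(Rational(44, 3), 10), Mul(-1, b)) = Add(Rational(440, 3), Mul(-1, b)))
Mul(-318, Add(287, Function('U')(-27, -36))) = Mul(-318, Add(287, Add(Rational(440, 3), Mul(-1, -36)))) = Mul(-318, Add(287, Add(Rational(440, 3), 36))) = Mul(-318, Add(287, Rational(548, 3))) = Mul(-318, Rational(1409, 3)) = -149354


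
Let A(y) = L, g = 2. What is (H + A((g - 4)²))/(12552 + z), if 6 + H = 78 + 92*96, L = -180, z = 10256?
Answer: 2181/5702 ≈ 0.38250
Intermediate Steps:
H = 8904 (H = -6 + (78 + 92*96) = -6 + (78 + 8832) = -6 + 8910 = 8904)
A(y) = -180
(H + A((g - 4)²))/(12552 + z) = (8904 - 180)/(12552 + 10256) = 8724/22808 = 8724*(1/22808) = 2181/5702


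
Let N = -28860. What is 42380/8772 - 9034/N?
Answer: 18087959/3516110 ≈ 5.1443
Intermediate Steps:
42380/8772 - 9034/N = 42380/8772 - 9034/(-28860) = 42380*(1/8772) - 9034*(-1/28860) = 10595/2193 + 4517/14430 = 18087959/3516110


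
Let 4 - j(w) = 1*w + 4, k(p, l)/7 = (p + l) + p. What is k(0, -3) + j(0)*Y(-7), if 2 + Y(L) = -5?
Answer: -21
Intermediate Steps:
k(p, l) = 7*l + 14*p (k(p, l) = 7*((p + l) + p) = 7*((l + p) + p) = 7*(l + 2*p) = 7*l + 14*p)
j(w) = -w (j(w) = 4 - (1*w + 4) = 4 - (w + 4) = 4 - (4 + w) = 4 + (-4 - w) = -w)
Y(L) = -7 (Y(L) = -2 - 5 = -7)
k(0, -3) + j(0)*Y(-7) = (7*(-3) + 14*0) - 1*0*(-7) = (-21 + 0) + 0*(-7) = -21 + 0 = -21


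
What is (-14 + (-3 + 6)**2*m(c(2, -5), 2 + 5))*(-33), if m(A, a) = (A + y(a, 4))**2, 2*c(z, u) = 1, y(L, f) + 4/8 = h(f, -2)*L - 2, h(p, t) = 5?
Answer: -322971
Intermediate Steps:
y(L, f) = -5/2 + 5*L (y(L, f) = -1/2 + (5*L - 2) = -1/2 + (-2 + 5*L) = -5/2 + 5*L)
c(z, u) = 1/2 (c(z, u) = (1/2)*1 = 1/2)
m(A, a) = (-5/2 + A + 5*a)**2 (m(A, a) = (A + (-5/2 + 5*a))**2 = (-5/2 + A + 5*a)**2)
(-14 + (-3 + 6)**2*m(c(2, -5), 2 + 5))*(-33) = (-14 + (-3 + 6)**2*((-5 + 2*(1/2) + 10*(2 + 5))**2/4))*(-33) = (-14 + 3**2*((-5 + 1 + 10*7)**2/4))*(-33) = (-14 + 9*((-5 + 1 + 70)**2/4))*(-33) = (-14 + 9*((1/4)*66**2))*(-33) = (-14 + 9*((1/4)*4356))*(-33) = (-14 + 9*1089)*(-33) = (-14 + 9801)*(-33) = 9787*(-33) = -322971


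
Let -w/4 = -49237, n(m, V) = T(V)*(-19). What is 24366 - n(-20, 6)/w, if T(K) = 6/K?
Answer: 4798834987/196948 ≈ 24366.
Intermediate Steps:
n(m, V) = -114/V (n(m, V) = (6/V)*(-19) = -114/V)
w = 196948 (w = -4*(-49237) = 196948)
24366 - n(-20, 6)/w = 24366 - (-114/6)/196948 = 24366 - (-114*⅙)/196948 = 24366 - (-19)/196948 = 24366 - 1*(-19/196948) = 24366 + 19/196948 = 4798834987/196948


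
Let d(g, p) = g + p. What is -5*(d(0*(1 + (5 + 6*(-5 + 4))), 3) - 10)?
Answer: 35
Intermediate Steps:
-5*(d(0*(1 + (5 + 6*(-5 + 4))), 3) - 10) = -5*((0*(1 + (5 + 6*(-5 + 4))) + 3) - 10) = -5*((0*(1 + (5 + 6*(-1))) + 3) - 10) = -5*((0*(1 + (5 - 6)) + 3) - 10) = -5*((0*(1 - 1) + 3) - 10) = -5*((0*0 + 3) - 10) = -5*((0 + 3) - 10) = -5*(3 - 10) = -5*(-7) = 35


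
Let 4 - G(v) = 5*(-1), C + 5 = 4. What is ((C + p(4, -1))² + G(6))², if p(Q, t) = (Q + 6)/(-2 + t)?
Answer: 62500/81 ≈ 771.60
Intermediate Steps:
C = -1 (C = -5 + 4 = -1)
p(Q, t) = (6 + Q)/(-2 + t)
G(v) = 9 (G(v) = 4 - 5*(-1) = 4 - 1*(-5) = 4 + 5 = 9)
((C + p(4, -1))² + G(6))² = ((-1 + (6 + 4)/(-2 - 1))² + 9)² = ((-1 + 10/(-3))² + 9)² = ((-1 - ⅓*10)² + 9)² = ((-1 - 10/3)² + 9)² = ((-13/3)² + 9)² = (169/9 + 9)² = (250/9)² = 62500/81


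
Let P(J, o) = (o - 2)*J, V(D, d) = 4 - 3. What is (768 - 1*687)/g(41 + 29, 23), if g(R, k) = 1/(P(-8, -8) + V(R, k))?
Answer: 6561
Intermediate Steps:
V(D, d) = 1
P(J, o) = J*(-2 + o) (P(J, o) = (-2 + o)*J = J*(-2 + o))
g(R, k) = 1/81 (g(R, k) = 1/(-8*(-2 - 8) + 1) = 1/(-8*(-10) + 1) = 1/(80 + 1) = 1/81)
(768 - 1*687)/g(41 + 29, 23) = (768 - 1*687)/(1/81) = (768 - 687)*81 = 81*81 = 6561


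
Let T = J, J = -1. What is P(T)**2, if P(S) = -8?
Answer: 64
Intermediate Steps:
T = -1
P(T)**2 = (-8)**2 = 64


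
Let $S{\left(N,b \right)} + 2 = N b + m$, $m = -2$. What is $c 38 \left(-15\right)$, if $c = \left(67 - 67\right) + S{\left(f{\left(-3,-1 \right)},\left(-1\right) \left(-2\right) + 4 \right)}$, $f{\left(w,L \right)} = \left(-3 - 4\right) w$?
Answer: $-69540$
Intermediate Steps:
$f{\left(w,L \right)} = - 7 w$
$S{\left(N,b \right)} = -4 + N b$ ($S{\left(N,b \right)} = -2 + \left(N b - 2\right) = -2 + \left(-2 + N b\right) = -4 + N b$)
$c = 122$ ($c = \left(67 - 67\right) - \left(4 - \left(-7\right) \left(-3\right) \left(\left(-1\right) \left(-2\right) + 4\right)\right) = 0 - \left(4 - 21 \left(2 + 4\right)\right) = 0 + \left(-4 + 21 \cdot 6\right) = 0 + \left(-4 + 126\right) = 0 + 122 = 122$)
$c 38 \left(-15\right) = 122 \cdot 38 \left(-15\right) = 4636 \left(-15\right) = -69540$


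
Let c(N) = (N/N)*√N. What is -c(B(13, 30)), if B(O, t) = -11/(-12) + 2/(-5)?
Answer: -√465/30 ≈ -0.71880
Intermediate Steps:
B(O, t) = 31/60 (B(O, t) = -11*(-1/12) + 2*(-⅕) = 11/12 - ⅖ = 31/60)
c(N) = √N (c(N) = 1*√N = √N)
-c(B(13, 30)) = -√(31/60) = -√465/30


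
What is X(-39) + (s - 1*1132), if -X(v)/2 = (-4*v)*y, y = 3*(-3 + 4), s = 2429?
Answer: 361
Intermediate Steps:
y = 3 (y = 3*1 = 3)
X(v) = 24*v (X(v) = -2*(-4*v)*3 = -(-24)*v = 24*v)
X(-39) + (s - 1*1132) = 24*(-39) + (2429 - 1*1132) = -936 + (2429 - 1132) = -936 + 1297 = 361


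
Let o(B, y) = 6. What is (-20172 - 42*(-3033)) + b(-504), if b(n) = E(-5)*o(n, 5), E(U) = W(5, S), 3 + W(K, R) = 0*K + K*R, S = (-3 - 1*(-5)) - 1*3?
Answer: 107166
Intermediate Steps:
S = -1 (S = (-3 + 5) - 3 = 2 - 3 = -1)
W(K, R) = -3 + K*R (W(K, R) = -3 + (0*K + K*R) = -3 + (0 + K*R) = -3 + K*R)
E(U) = -8 (E(U) = -3 + 5*(-1) = -3 - 5 = -8)
b(n) = -48 (b(n) = -8*6 = -48)
(-20172 - 42*(-3033)) + b(-504) = (-20172 - 42*(-3033)) - 48 = (-20172 + 127386) - 48 = 107214 - 48 = 107166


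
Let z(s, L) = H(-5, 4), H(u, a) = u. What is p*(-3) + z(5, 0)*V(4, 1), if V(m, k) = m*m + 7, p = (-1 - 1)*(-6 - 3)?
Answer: -169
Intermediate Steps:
z(s, L) = -5
p = 18 (p = -2*(-9) = 18)
V(m, k) = 7 + m² (V(m, k) = m² + 7 = 7 + m²)
p*(-3) + z(5, 0)*V(4, 1) = 18*(-3) - 5*(7 + 4²) = -54 - 5*(7 + 16) = -54 - 5*23 = -54 - 115 = -169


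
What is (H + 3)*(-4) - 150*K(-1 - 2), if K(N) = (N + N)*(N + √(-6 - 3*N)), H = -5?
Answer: -2692 + 900*√3 ≈ -1133.2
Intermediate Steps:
K(N) = 2*N*(N + √(-6 - 3*N)) (K(N) = (2*N)*(N + √(-6 - 3*N)) = 2*N*(N + √(-6 - 3*N)))
(H + 3)*(-4) - 150*K(-1 - 2) = (-5 + 3)*(-4) - 300*(-1 - 2)*((-1 - 2) + √(-6 - 3*(-1 - 2))) = -2*(-4) - 300*(-3)*(-3 + √(-6 - 3*(-3))) = 8 - 300*(-3)*(-3 + √(-6 + 9)) = 8 - 300*(-3)*(-3 + √3) = 8 - 150*(18 - 6*√3) = 8 + (-2700 + 900*√3) = -2692 + 900*√3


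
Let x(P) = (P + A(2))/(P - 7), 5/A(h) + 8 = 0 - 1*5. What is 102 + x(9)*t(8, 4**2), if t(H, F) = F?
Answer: 2222/13 ≈ 170.92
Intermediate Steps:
A(h) = -5/13 (A(h) = 5/(-8 + (0 - 1*5)) = 5/(-8 + (0 - 5)) = 5/(-8 - 5) = 5/(-13) = 5*(-1/13) = -5/13)
x(P) = (-5/13 + P)/(-7 + P) (x(P) = (P - 5/13)/(P - 7) = (-5/13 + P)/(-7 + P))
102 + x(9)*t(8, 4**2) = 102 + ((-5/13 + 9)/(-7 + 9))*4**2 = 102 + ((112/13)/2)*16 = 102 + ((1/2)*(112/13))*16 = 102 + (56/13)*16 = 102 + 896/13 = 2222/13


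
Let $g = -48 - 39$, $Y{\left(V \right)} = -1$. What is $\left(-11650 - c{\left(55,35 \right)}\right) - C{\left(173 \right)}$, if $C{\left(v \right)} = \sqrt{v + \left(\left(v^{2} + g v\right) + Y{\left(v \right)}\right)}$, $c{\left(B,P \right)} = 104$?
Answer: $-11754 - 5 \sqrt{602} \approx -11877.0$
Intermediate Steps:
$g = -87$
$C{\left(v \right)} = \sqrt{-1 + v^{2} - 86 v}$ ($C{\left(v \right)} = \sqrt{v - \left(1 - v^{2} + 87 v\right)} = \sqrt{-1 + v^{2} - 86 v}$)
$\left(-11650 - c{\left(55,35 \right)}\right) - C{\left(173 \right)} = \left(-11650 - 104\right) - \sqrt{-1 + 173^{2} - 14878} = \left(-11650 - 104\right) - \sqrt{-1 + 29929 - 14878} = -11754 - \sqrt{15050} = -11754 - 5 \sqrt{602}$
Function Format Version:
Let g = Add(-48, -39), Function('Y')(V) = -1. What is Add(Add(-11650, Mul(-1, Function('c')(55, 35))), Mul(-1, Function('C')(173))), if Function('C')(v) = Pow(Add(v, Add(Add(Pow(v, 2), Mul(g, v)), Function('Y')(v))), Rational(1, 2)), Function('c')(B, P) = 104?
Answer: Add(-11754, Mul(-5, Pow(602, Rational(1, 2)))) ≈ -11877.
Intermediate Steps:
g = -87
Function('C')(v) = Pow(Add(-1, Pow(v, 2), Mul(-86, v)), Rational(1, 2)) (Function('C')(v) = Pow(Add(v, Add(Add(Pow(v, 2), Mul(-87, v)), -1)), Rational(1, 2)) = Pow(Add(v, Add(-1, Pow(v, 2), Mul(-87, v))), Rational(1, 2)) = Pow(Add(-1, Pow(v, 2), Mul(-86, v)), Rational(1, 2)))
Add(Add(-11650, Mul(-1, Function('c')(55, 35))), Mul(-1, Function('C')(173))) = Add(Add(-11650, Mul(-1, 104)), Mul(-1, Pow(Add(-1, Pow(173, 2), Mul(-86, 173)), Rational(1, 2)))) = Add(Add(-11650, -104), Mul(-1, Pow(Add(-1, 29929, -14878), Rational(1, 2)))) = Add(-11754, Mul(-1, Pow(15050, Rational(1, 2)))) = Add(-11754, Mul(-1, Mul(5, Pow(602, Rational(1, 2))))) = Add(-11754, Mul(-5, Pow(602, Rational(1, 2))))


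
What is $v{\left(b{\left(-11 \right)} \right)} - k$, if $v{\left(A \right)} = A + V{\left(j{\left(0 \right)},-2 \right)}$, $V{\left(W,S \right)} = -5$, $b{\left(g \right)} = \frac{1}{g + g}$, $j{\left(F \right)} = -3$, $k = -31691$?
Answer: $\frac{697091}{22} \approx 31686.0$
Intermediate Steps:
$b{\left(g \right)} = \frac{1}{2 g}$
$v{\left(A \right)} = -5 + A$ ($v{\left(A \right)} = A - 5 = -5 + A$)
$v{\left(b{\left(-11 \right)} \right)} - k = \left(-5 + \frac{1}{2 \left(-11\right)}\right) - -31691 = \left(-5 + \frac{1}{2} \left(- \frac{1}{11}\right)\right) + 31691 = \left(-5 - \frac{1}{22}\right) + 31691 = - \frac{111}{22} + 31691 = \frac{697091}{22}$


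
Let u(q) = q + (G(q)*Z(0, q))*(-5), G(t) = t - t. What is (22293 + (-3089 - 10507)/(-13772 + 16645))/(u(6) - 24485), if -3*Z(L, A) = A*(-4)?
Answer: -64034193/70328167 ≈ -0.91051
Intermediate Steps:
Z(L, A) = 4*A/3 (Z(L, A) = -A*(-4)/3 = -(-4)*A/3 = 4*A/3)
G(t) = 0
u(q) = q (u(q) = q + (0*(4*q/3))*(-5) = q + 0*(-5) = q + 0 = q)
(22293 + (-3089 - 10507)/(-13772 + 16645))/(u(6) - 24485) = (22293 + (-3089 - 10507)/(-13772 + 16645))/(6 - 24485) = (22293 - 13596/2873)/(-24479) = (22293 - 13596*1/2873)*(-1/24479) = (22293 - 13596/2873)*(-1/24479) = (64034193/2873)*(-1/24479) = -64034193/70328167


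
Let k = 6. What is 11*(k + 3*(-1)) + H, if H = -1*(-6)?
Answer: 39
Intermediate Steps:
H = 6
11*(k + 3*(-1)) + H = 11*(6 + 3*(-1)) + 6 = 11*(6 - 3) + 6 = 11*3 + 6 = 33 + 6 = 39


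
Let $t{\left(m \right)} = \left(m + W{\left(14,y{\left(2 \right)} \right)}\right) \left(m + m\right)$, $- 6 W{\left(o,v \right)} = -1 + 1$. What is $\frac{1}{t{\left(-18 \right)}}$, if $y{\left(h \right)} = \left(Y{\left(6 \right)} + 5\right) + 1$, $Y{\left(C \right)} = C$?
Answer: $\frac{1}{648} \approx 0.0015432$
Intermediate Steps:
$y{\left(h \right)} = 12$ ($y{\left(h \right)} = \left(6 + 5\right) + 1 = 11 + 1 = 12$)
$W{\left(o,v \right)} = 0$ ($W{\left(o,v \right)} = - \frac{-1 + 1}{6} = \left(- \frac{1}{6}\right) 0 = 0$)
$t{\left(m \right)} = 2 m^{2}$ ($t{\left(m \right)} = \left(m + 0\right) \left(m + m\right) = m 2 m = 2 m^{2}$)
$\frac{1}{t{\left(-18 \right)}} = \frac{1}{2 \left(-18\right)^{2}} = \frac{1}{2 \cdot 324} = \frac{1}{648}$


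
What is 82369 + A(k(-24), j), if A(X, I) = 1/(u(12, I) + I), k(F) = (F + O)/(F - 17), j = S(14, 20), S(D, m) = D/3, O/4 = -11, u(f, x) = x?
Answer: 2306335/28 ≈ 82369.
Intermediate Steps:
O = -44 (O = 4*(-11) = -44)
S(D, m) = D/3 (S(D, m) = D*(⅓) = D/3)
j = 14/3 (j = (⅓)*14 = 14/3 ≈ 4.6667)
k(F) = (-44 + F)/(-17 + F) (k(F) = (F - 44)/(F - 17) = (-44 + F)/(-17 + F))
A(X, I) = 1/(2*I) (A(X, I) = 1/(I + I) = 1/(2*I))
82369 + A(k(-24), j) = 82369 + 1/(2*(14/3)) = 82369 + (½)*(3/14) = 82369 + 3/28 = 2306335/28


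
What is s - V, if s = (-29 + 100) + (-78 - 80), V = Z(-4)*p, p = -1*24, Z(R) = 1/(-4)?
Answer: -93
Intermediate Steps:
Z(R) = -¼
p = -24
V = 6 (V = -¼*(-24) = 6)
s = -87 (s = 71 - 158 = -87)
s - V = -87 - 1*6 = -87 - 6 = -93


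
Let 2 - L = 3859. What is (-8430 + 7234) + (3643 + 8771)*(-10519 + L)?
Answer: -178464860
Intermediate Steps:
L = -3857 (L = 2 - 1*3859 = 2 - 3859 = -3857)
(-8430 + 7234) + (3643 + 8771)*(-10519 + L) = (-8430 + 7234) + (3643 + 8771)*(-10519 - 3857) = -1196 + 12414*(-14376) = -1196 - 178463664 = -178464860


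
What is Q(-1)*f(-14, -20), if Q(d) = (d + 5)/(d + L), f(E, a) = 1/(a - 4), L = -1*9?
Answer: 1/60 ≈ 0.016667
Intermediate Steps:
L = -9
f(E, a) = 1/(-4 + a)
Q(d) = (5 + d)/(-9 + d) (Q(d) = (d + 5)/(d - 9) = (5 + d)/(-9 + d))
Q(-1)*f(-14, -20) = ((5 - 1)/(-9 - 1))/(-4 - 20) = (4/(-10))/(-24) = -⅒*4*(-1/24) = -⅖*(-1/24) = 1/60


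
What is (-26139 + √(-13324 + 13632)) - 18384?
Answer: -44523 + 2*√77 ≈ -44505.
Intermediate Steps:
(-26139 + √(-13324 + 13632)) - 18384 = (-26139 + √308) - 18384 = (-26139 + 2*√77) - 18384 = -44523 + 2*√77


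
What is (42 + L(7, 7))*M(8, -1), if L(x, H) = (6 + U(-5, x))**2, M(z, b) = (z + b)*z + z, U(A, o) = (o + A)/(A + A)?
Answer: 121024/25 ≈ 4841.0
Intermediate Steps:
U(A, o) = (A + o)/(2*A) (U(A, o) = (A + o)/((2*A)) = (A + o)*(1/(2*A)) = (A + o)/(2*A))
M(z, b) = z + z*(b + z) (M(z, b) = (b + z)*z + z = z*(b + z) + z = z + z*(b + z))
L(x, H) = (13/2 - x/10)**2 (L(x, H) = (6 + (1/2)*(-5 + x)/(-5))**2 = (6 + (1/2)*(-1/5)*(-5 + x))**2 = (6 + (1/2 - x/10))**2 = (13/2 - x/10)**2)
(42 + L(7, 7))*M(8, -1) = (42 + (65 - 1*7)**2/100)*(8*(1 - 1 + 8)) = (42 + (65 - 7)**2/100)*(8*8) = (42 + (1/100)*58**2)*64 = (42 + (1/100)*3364)*64 = (42 + 841/25)*64 = (1891/25)*64 = 121024/25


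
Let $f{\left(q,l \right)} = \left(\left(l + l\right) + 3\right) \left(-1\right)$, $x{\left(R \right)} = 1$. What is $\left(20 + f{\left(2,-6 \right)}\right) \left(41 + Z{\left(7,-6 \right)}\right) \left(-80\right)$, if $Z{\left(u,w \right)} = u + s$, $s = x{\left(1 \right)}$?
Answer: $-113680$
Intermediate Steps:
$s = 1$
$f{\left(q,l \right)} = -3 - 2 l$ ($f{\left(q,l \right)} = \left(2 l + 3\right) \left(-1\right) = \left(3 + 2 l\right) \left(-1\right) = -3 - 2 l$)
$Z{\left(u,w \right)} = 1 + u$ ($Z{\left(u,w \right)} = u + 1 = 1 + u$)
$\left(20 + f{\left(2,-6 \right)}\right) \left(41 + Z{\left(7,-6 \right)}\right) \left(-80\right) = \left(20 - -9\right) \left(41 + \left(1 + 7\right)\right) \left(-80\right) = \left(20 + \left(-3 + 12\right)\right) \left(41 + 8\right) \left(-80\right) = \left(20 + 9\right) 49 \left(-80\right) = 29 \cdot 49 \left(-80\right) = 1421 \left(-80\right) = -113680$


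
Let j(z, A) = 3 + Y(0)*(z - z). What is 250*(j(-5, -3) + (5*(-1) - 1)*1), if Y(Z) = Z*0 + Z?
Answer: -750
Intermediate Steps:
Y(Z) = Z (Y(Z) = 0 + Z = Z)
j(z, A) = 3 (j(z, A) = 3 + 0*(z - z) = 3 + 0*0 = 3 + 0 = 3)
250*(j(-5, -3) + (5*(-1) - 1)*1) = 250*(3 + (5*(-1) - 1)*1) = 250*(3 + (-5 - 1)*1) = 250*(3 - 6*1) = 250*(3 - 6) = 250*(-3) = -750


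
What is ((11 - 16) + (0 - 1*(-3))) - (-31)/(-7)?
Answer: -45/7 ≈ -6.4286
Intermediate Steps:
((11 - 16) + (0 - 1*(-3))) - (-31)/(-7) = (-5 + (0 + 3)) - (-31)*(-1)/7 = (-5 + 3) - 31*⅐ = -2 - 31/7 = -45/7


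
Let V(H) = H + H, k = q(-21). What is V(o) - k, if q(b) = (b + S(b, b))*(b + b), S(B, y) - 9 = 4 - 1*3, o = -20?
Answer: -502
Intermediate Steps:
S(B, y) = 10 (S(B, y) = 9 + (4 - 1*3) = 9 + (4 - 3) = 9 + 1 = 10)
q(b) = 2*b*(10 + b) (q(b) = (b + 10)*(b + b) = (10 + b)*(2*b) = 2*b*(10 + b))
k = 462 (k = 2*(-21)*(10 - 21) = 2*(-21)*(-11) = 462)
V(H) = 2*H
V(o) - k = 2*(-20) - 1*462 = -40 - 462 = -502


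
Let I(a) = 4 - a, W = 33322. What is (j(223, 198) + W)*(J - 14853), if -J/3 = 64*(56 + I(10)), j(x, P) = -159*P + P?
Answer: -49835214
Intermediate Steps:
j(x, P) = -158*P
J = -9600 (J = -192*(56 + (4 - 1*10)) = -192*(56 + (4 - 10)) = -192*(56 - 6) = -192*50 = -3*3200 = -9600)
(j(223, 198) + W)*(J - 14853) = (-158*198 + 33322)*(-9600 - 14853) = (-31284 + 33322)*(-24453) = 2038*(-24453) = -49835214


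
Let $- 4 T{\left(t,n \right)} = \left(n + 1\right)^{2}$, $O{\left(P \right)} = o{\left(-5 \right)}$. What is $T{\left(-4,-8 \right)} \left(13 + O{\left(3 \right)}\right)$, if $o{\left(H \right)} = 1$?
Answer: $- \frac{343}{2} \approx -171.5$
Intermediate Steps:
$O{\left(P \right)} = 1$
$T{\left(t,n \right)} = - \frac{\left(1 + n\right)^{2}}{4}$ ($T{\left(t,n \right)} = - \frac{\left(n + 1\right)^{2}}{4} = - \frac{\left(1 + n\right)^{2}}{4}$)
$T{\left(-4,-8 \right)} \left(13 + O{\left(3 \right)}\right) = - \frac{\left(1 - 8\right)^{2}}{4} \left(13 + 1\right) = - \frac{\left(-7\right)^{2}}{4} \cdot 14 = \left(- \frac{1}{4}\right) 49 \cdot 14 = \left(- \frac{49}{4}\right) 14 = - \frac{343}{2}$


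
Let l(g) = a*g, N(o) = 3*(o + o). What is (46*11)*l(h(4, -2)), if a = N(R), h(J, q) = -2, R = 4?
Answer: -24288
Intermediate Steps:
N(o) = 6*o (N(o) = 3*(2*o) = 6*o)
a = 24 (a = 6*4 = 24)
l(g) = 24*g
(46*11)*l(h(4, -2)) = (46*11)*(24*(-2)) = 506*(-48) = -24288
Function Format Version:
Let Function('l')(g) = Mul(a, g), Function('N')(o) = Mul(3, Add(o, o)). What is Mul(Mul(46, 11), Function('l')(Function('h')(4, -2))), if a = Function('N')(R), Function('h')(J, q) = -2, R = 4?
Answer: -24288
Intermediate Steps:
Function('N')(o) = Mul(6, o) (Function('N')(o) = Mul(3, Mul(2, o)) = Mul(6, o))
a = 24 (a = Mul(6, 4) = 24)
Function('l')(g) = Mul(24, g)
Mul(Mul(46, 11), Function('l')(Function('h')(4, -2))) = Mul(Mul(46, 11), Mul(24, -2)) = Mul(506, -48) = -24288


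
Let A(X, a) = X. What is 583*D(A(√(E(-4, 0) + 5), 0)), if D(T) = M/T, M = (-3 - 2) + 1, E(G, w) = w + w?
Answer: -2332*√5/5 ≈ -1042.9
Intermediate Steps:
E(G, w) = 2*w
M = -4 (M = -5 + 1 = -4)
D(T) = -4/T
583*D(A(√(E(-4, 0) + 5), 0)) = 583*(-4/√(2*0 + 5)) = 583*(-4/√(0 + 5)) = 583*(-4*√5/5) = -2332*√5/5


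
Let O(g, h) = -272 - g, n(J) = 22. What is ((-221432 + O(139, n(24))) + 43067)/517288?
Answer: -22347/64661 ≈ -0.34560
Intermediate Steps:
((-221432 + O(139, n(24))) + 43067)/517288 = ((-221432 + (-272 - 1*139)) + 43067)/517288 = ((-221432 + (-272 - 139)) + 43067)*(1/517288) = ((-221432 - 411) + 43067)*(1/517288) = (-221843 + 43067)*(1/517288) = -178776*1/517288 = -22347/64661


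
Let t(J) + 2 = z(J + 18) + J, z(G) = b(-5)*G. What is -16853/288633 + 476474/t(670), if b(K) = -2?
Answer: -7641002887/11352898 ≈ -673.04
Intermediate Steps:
z(G) = -2*G
t(J) = -38 - J (t(J) = -2 + (-2*(J + 18) + J) = -2 + (-2*(18 + J) + J) = -2 + ((-36 - 2*J) + J) = -2 + (-36 - J) = -38 - J)
-16853/288633 + 476474/t(670) = -16853/288633 + 476474/(-38 - 1*670) = -16853*1/288633 + 476474/(-38 - 670) = -16853/288633 + 476474/(-708) = -16853/288633 + 476474*(-1/708) = -16853/288633 - 238237/354 = -7641002887/11352898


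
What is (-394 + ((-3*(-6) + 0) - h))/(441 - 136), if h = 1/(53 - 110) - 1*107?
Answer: -15332/17385 ≈ -0.88191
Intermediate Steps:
h = -6100/57 (h = 1/(-57) - 107 = -1/57 - 107 = -6100/57 ≈ -107.02)
(-394 + ((-3*(-6) + 0) - h))/(441 - 136) = (-394 + ((-3*(-6) + 0) - 1*(-6100/57)))/(441 - 136) = (-394 + ((18 + 0) + 6100/57))/305 = (-394 + (18 + 6100/57))*(1/305) = (-394 + 7126/57)*(1/305) = -15332/57*1/305 = -15332/17385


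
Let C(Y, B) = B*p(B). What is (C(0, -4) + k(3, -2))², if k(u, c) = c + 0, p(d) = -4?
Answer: 196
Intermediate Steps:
k(u, c) = c
C(Y, B) = -4*B (C(Y, B) = B*(-4) = -4*B)
(C(0, -4) + k(3, -2))² = (-4*(-4) - 2)² = (16 - 2)² = 14² = 196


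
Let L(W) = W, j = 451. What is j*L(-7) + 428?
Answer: -2729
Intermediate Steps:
j*L(-7) + 428 = 451*(-7) + 428 = -3157 + 428 = -2729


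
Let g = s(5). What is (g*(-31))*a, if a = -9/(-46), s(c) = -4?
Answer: 558/23 ≈ 24.261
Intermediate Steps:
g = -4
a = 9/46 (a = -9*(-1/46) = 9/46 ≈ 0.19565)
(g*(-31))*a = -4*(-31)*(9/46) = 124*(9/46) = 558/23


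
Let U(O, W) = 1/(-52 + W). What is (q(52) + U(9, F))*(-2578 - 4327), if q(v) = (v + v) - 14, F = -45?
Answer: -60273745/97 ≈ -6.2138e+5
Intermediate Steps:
q(v) = -14 + 2*v (q(v) = 2*v - 14 = -14 + 2*v)
(q(52) + U(9, F))*(-2578 - 4327) = ((-14 + 2*52) + 1/(-52 - 45))*(-2578 - 4327) = ((-14 + 104) + 1/(-97))*(-6905) = (90 - 1/97)*(-6905) = (8729/97)*(-6905) = -60273745/97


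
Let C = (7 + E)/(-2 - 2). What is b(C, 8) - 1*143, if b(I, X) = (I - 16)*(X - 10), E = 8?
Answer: -207/2 ≈ -103.50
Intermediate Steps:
C = -15/4 (C = (7 + 8)/(-2 - 2) = 15/(-4) = 15*(-¼) = -15/4 ≈ -3.7500)
b(I, X) = (-16 + I)*(-10 + X)
b(C, 8) - 1*143 = (160 - 16*8 - 10*(-15/4) - 15/4*8) - 1*143 = (160 - 128 + 75/2 - 30) - 143 = 79/2 - 143 = -207/2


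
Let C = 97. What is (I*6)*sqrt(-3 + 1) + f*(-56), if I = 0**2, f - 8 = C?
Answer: -5880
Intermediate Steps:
f = 105 (f = 8 + 97 = 105)
I = 0
(I*6)*sqrt(-3 + 1) + f*(-56) = (0*6)*sqrt(-3 + 1) + 105*(-56) = 0*sqrt(-2) - 5880 = 0*(I*sqrt(2)) - 5880 = 0 - 5880 = -5880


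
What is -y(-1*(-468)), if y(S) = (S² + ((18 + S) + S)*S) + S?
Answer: -665964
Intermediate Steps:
y(S) = S + S² + S*(18 + 2*S) (y(S) = (S² + (18 + 2*S)*S) + S = (S² + S*(18 + 2*S)) + S = S + S² + S*(18 + 2*S))
-y(-1*(-468)) = -(-1*(-468))*(19 + 3*(-1*(-468))) = -468*(19 + 3*468) = -468*(19 + 1404) = -468*1423 = -1*665964 = -665964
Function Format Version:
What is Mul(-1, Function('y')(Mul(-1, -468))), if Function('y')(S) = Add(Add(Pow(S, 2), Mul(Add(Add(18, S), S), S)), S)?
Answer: -665964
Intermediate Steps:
Function('y')(S) = Add(S, Pow(S, 2), Mul(S, Add(18, Mul(2, S)))) (Function('y')(S) = Add(Add(Pow(S, 2), Mul(Add(18, Mul(2, S)), S)), S) = Add(Add(Pow(S, 2), Mul(S, Add(18, Mul(2, S)))), S) = Add(S, Pow(S, 2), Mul(S, Add(18, Mul(2, S)))))
Mul(-1, Function('y')(Mul(-1, -468))) = Mul(-1, Mul(Mul(-1, -468), Add(19, Mul(3, Mul(-1, -468))))) = Mul(-1, Mul(468, Add(19, Mul(3, 468)))) = Mul(-1, Mul(468, Add(19, 1404))) = Mul(-1, Mul(468, 1423)) = Mul(-1, 665964) = -665964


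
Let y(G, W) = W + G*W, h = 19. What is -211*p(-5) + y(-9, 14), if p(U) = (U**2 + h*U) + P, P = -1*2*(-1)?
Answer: 14236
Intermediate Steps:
P = 2 (P = -2*(-1) = 2)
p(U) = 2 + U**2 + 19*U (p(U) = (U**2 + 19*U) + 2 = 2 + U**2 + 19*U)
-211*p(-5) + y(-9, 14) = -211*(2 + (-5)**2 + 19*(-5)) + 14*(1 - 9) = -211*(2 + 25 - 95) + 14*(-8) = -211*(-68) - 112 = 14348 - 112 = 14236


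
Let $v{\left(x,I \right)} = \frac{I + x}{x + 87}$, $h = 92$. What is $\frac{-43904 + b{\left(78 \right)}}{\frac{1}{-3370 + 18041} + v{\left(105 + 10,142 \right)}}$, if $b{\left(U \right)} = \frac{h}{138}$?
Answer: $- \frac{390328116820}{11311947} \approx -34506.0$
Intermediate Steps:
$v{\left(x,I \right)} = \frac{I + x}{87 + x}$
$b{\left(U \right)} = \frac{2}{3}$ ($b{\left(U \right)} = \frac{92}{138} = 92 \cdot \frac{1}{138} = \frac{2}{3}$)
$\frac{-43904 + b{\left(78 \right)}}{\frac{1}{-3370 + 18041} + v{\left(105 + 10,142 \right)}} = \frac{-43904 + \frac{2}{3}}{\frac{1}{-3370 + 18041} + \frac{142 + \left(105 + 10\right)}{87 + \left(105 + 10\right)}} = - \frac{131710}{3 \left(\frac{1}{14671} + \frac{142 + 115}{87 + 115}\right)} = - \frac{131710}{3 \left(\frac{1}{14671} + \frac{1}{202} \cdot 257\right)} = - \frac{131710}{3 \left(\frac{1}{14671} + \frac{257}{202}\right)} = - \frac{131710}{3 \cdot \frac{3770649}{2963542}} = \left(- \frac{131710}{3}\right) \frac{2963542}{3770649} = - \frac{390328116820}{11311947}$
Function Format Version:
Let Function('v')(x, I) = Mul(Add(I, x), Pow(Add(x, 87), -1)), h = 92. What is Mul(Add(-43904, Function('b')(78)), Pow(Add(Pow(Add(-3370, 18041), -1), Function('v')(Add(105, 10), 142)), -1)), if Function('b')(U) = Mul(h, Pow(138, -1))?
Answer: Rational(-390328116820, 11311947) ≈ -34506.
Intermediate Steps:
Function('v')(x, I) = Mul(Pow(Add(87, x), -1), Add(I, x)) (Function('v')(x, I) = Mul(Add(I, x), Pow(Add(87, x), -1)) = Mul(Pow(Add(87, x), -1), Add(I, x)))
Function('b')(U) = Rational(2, 3) (Function('b')(U) = Mul(92, Pow(138, -1)) = Mul(92, Rational(1, 138)) = Rational(2, 3))
Mul(Add(-43904, Function('b')(78)), Pow(Add(Pow(Add(-3370, 18041), -1), Function('v')(Add(105, 10), 142)), -1)) = Mul(Add(-43904, Rational(2, 3)), Pow(Add(Pow(Add(-3370, 18041), -1), Mul(Pow(Add(87, Add(105, 10)), -1), Add(142, Add(105, 10)))), -1)) = Mul(Rational(-131710, 3), Pow(Add(Pow(14671, -1), Mul(Pow(Add(87, 115), -1), Add(142, 115))), -1)) = Mul(Rational(-131710, 3), Pow(Add(Rational(1, 14671), Mul(Pow(202, -1), 257)), -1)) = Mul(Rational(-131710, 3), Pow(Add(Rational(1, 14671), Mul(Rational(1, 202), 257)), -1)) = Mul(Rational(-131710, 3), Pow(Add(Rational(1, 14671), Rational(257, 202)), -1)) = Mul(Rational(-131710, 3), Pow(Rational(3770649, 2963542), -1)) = Mul(Rational(-131710, 3), Rational(2963542, 3770649)) = Rational(-390328116820, 11311947)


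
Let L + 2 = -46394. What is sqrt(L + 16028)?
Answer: 4*I*sqrt(1898) ≈ 174.26*I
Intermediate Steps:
L = -46396 (L = -2 - 46394 = -46396)
sqrt(L + 16028) = sqrt(-46396 + 16028) = sqrt(-30368) = 4*I*sqrt(1898)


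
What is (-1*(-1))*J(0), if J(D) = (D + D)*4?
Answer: 0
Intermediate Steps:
J(D) = 8*D (J(D) = (2*D)*4 = 8*D)
(-1*(-1))*J(0) = (-1*(-1))*(8*0) = 1*0 = 0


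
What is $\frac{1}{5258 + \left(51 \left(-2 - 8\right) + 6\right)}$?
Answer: $\frac{1}{4754} \approx 0.00021035$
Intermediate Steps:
$\frac{1}{5258 + \left(51 \left(-2 - 8\right) + 6\right)} = \frac{1}{5258 + \left(51 \left(-10\right) + 6\right)} = \frac{1}{5258 + \left(-510 + 6\right)} = \frac{1}{5258 - 504} = \frac{1}{4754}$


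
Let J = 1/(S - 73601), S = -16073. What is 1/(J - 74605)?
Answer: -89674/6690128771 ≈ -1.3404e-5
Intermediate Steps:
J = -1/89674 (J = 1/(-16073 - 73601) = 1/(-89674) = -1/89674 ≈ -1.1152e-5)
1/(J - 74605) = 1/(-1/89674 - 74605) = 1/(-6690128771/89674) = -89674/6690128771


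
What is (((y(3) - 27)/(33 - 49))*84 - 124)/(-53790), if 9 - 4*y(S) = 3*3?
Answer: -71/215160 ≈ -0.00032999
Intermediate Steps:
y(S) = 0 (y(S) = 9/4 - 3*3/4 = 9/4 - ¼*9 = 9/4 - 9/4 = 0)
(((y(3) - 27)/(33 - 49))*84 - 124)/(-53790) = (((0 - 27)/(33 - 49))*84 - 124)/(-53790) = (-27/(-16)*84 - 124)*(-1/53790) = (-27*(-1/16)*84 - 124)*(-1/53790) = ((27/16)*84 - 124)*(-1/53790) = (567/4 - 124)*(-1/53790) = (71/4)*(-1/53790) = -71/215160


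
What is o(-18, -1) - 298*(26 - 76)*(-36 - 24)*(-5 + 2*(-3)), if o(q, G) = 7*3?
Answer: 9834021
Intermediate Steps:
o(q, G) = 21
o(-18, -1) - 298*(26 - 76)*(-36 - 24)*(-5 + 2*(-3)) = 21 - 298*(26 - 76)*(-36 - 24)*(-5 + 2*(-3)) = 21 - 298*(-50*(-60))*(-5 - 6) = 21 - 894000*(-11) = 21 - 298*(-33000) = 21 + 9834000 = 9834021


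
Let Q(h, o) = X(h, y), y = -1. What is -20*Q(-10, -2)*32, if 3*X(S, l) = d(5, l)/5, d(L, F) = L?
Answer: -640/3 ≈ -213.33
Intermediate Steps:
X(S, l) = 1/3 (X(S, l) = (5/5)/3 = (5*(1/5))/3 = (1/3)*1 = 1/3)
Q(h, o) = 1/3
-20*Q(-10, -2)*32 = -20*1/3*32 = -20/3*32 = -640/3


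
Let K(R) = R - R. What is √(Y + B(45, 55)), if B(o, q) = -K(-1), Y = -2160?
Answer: 12*I*√15 ≈ 46.476*I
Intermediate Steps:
K(R) = 0
B(o, q) = 0 (B(o, q) = -1*0 = 0)
√(Y + B(45, 55)) = √(-2160 + 0) = √(-2160) = 12*I*√15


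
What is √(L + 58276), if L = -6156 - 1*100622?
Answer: I*√48502 ≈ 220.23*I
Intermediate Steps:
L = -106778 (L = -6156 - 100622 = -106778)
√(L + 58276) = √(-106778 + 58276) = √(-48502) = I*√48502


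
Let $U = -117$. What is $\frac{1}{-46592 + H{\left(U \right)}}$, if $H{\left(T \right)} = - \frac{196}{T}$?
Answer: $- \frac{117}{5451068} \approx -2.1464 \cdot 10^{-5}$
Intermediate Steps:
$\frac{1}{-46592 + H{\left(U \right)}} = \frac{1}{-46592 - \frac{196}{-117}} = \frac{1}{-46592 - - \frac{196}{117}} = \frac{1}{-46592 + \frac{196}{117}} = \frac{1}{- \frac{5451068}{117}} = - \frac{117}{5451068}$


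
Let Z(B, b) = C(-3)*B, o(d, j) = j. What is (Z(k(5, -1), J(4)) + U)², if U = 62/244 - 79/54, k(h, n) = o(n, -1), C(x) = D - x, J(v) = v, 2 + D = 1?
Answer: 27931225/2712609 ≈ 10.297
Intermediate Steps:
D = -1 (D = -2 + 1 = -1)
C(x) = -1 - x
k(h, n) = -1
U = -1991/1647 (U = 62*(1/244) - 79*1/54 = 31/122 - 79/54 = -1991/1647 ≈ -1.2089)
Z(B, b) = 2*B (Z(B, b) = (-1 - 1*(-3))*B = (-1 + 3)*B = 2*B)
(Z(k(5, -1), J(4)) + U)² = (2*(-1) - 1991/1647)² = (-2 - 1991/1647)² = (-5285/1647)² = 27931225/2712609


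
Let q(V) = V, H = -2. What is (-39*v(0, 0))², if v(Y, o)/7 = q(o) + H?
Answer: 298116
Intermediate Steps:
v(Y, o) = -14 + 7*o (v(Y, o) = 7*(o - 2) = 7*(-2 + o) = -14 + 7*o)
(-39*v(0, 0))² = (-39*(-14 + 7*0))² = (-39*(-14 + 0))² = (-39*(-14))² = 546² = 298116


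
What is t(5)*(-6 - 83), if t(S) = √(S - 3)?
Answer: -89*√2 ≈ -125.86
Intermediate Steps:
t(S) = √(-3 + S)
t(5)*(-6 - 83) = √(-3 + 5)*(-6 - 83) = √2*(-89) = -89*√2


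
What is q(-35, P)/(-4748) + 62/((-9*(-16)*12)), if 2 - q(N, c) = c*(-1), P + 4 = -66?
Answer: 51485/1025568 ≈ 0.050201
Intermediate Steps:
P = -70 (P = -4 - 66 = -70)
q(N, c) = 2 + c (q(N, c) = 2 - c*(-1) = 2 - (-1)*c = 2 + c)
q(-35, P)/(-4748) + 62/((-9*(-16)*12)) = (2 - 70)/(-4748) + 62/((-9*(-16)*12)) = -68*(-1/4748) + 62/((144*12)) = 17/1187 + 62/1728 = 17/1187 + 62*(1/1728) = 17/1187 + 31/864 = 51485/1025568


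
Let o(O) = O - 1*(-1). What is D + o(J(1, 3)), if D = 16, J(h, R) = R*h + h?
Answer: 21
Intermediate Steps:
J(h, R) = h + R*h
o(O) = 1 + O (o(O) = O + 1 = 1 + O)
D + o(J(1, 3)) = 16 + (1 + 1*(1 + 3)) = 16 + (1 + 1*4) = 16 + (1 + 4) = 16 + 5 = 21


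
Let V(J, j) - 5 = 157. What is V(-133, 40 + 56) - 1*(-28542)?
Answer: 28704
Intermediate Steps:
V(J, j) = 162 (V(J, j) = 5 + 157 = 162)
V(-133, 40 + 56) - 1*(-28542) = 162 - 1*(-28542) = 162 + 28542 = 28704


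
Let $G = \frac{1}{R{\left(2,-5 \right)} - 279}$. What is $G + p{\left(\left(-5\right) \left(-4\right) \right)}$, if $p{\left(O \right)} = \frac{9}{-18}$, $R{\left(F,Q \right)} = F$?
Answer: $- \frac{279}{554} \approx -0.50361$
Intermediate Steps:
$p{\left(O \right)} = - \frac{1}{2}$ ($p{\left(O \right)} = 9 \left(- \frac{1}{18}\right) = - \frac{1}{2}$)
$G = - \frac{1}{277}$ ($G = \frac{1}{2 - 279} = \frac{1}{-277} = - \frac{1}{277} \approx -0.0036101$)
$G + p{\left(\left(-5\right) \left(-4\right) \right)} = - \frac{1}{277} - \frac{1}{2} = - \frac{279}{554}$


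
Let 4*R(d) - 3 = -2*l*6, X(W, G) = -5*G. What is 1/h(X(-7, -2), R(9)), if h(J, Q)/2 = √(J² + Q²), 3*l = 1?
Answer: 2*√1601/1601 ≈ 0.049984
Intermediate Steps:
l = ⅓ (l = (⅓)*1 = ⅓ ≈ 0.33333)
R(d) = -¼ (R(d) = ¾ + (-2*⅓*6)/4 = ¾ + (-⅔*6)/4 = ¾ + (¼)*(-4) = ¾ - 1 = -¼)
h(J, Q) = 2*√(J² + Q²)
1/h(X(-7, -2), R(9)) = 1/(2*√((-5*(-2))² + (-¼)²)) = 1/(2*√(10² + 1/16)) = 1/(2*√(100 + 1/16)) = 1/(2*√(1601/16)) = 1/(2*(√1601/4)) = 1/(√1601/2) = 2*√1601/1601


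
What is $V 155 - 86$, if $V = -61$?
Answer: $-9541$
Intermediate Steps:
$V 155 - 86 = \left(-61\right) 155 - 86 = -9455 - 86 = -9541$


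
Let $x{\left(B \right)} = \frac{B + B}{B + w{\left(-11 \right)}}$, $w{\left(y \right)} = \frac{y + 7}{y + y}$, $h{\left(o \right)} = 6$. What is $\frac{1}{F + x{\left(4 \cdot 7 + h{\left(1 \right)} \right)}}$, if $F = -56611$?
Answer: $- \frac{94}{5321247} \approx -1.7665 \cdot 10^{-5}$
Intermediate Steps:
$w{\left(y \right)} = \frac{7 + y}{2 y}$
$x{\left(B \right)} = \frac{2 B}{\frac{2}{11} + B}$ ($x{\left(B \right)} = \frac{B + B}{B + \frac{7 - 11}{2 \left(-11\right)}} = \frac{2 B}{B + \frac{1}{2} \left(- \frac{1}{11}\right) \left(-4\right)} = \frac{2 B}{B + \frac{2}{11}} = \frac{2 B}{\frac{2}{11} + B}$)
$\frac{1}{F + x{\left(4 \cdot 7 + h{\left(1 \right)} \right)}} = \frac{1}{-56611 + \frac{22 \left(4 \cdot 7 + 6\right)}{2 + 11 \left(4 \cdot 7 + 6\right)}} = \frac{1}{-56611 + \frac{22 \left(28 + 6\right)}{2 + 11 \left(28 + 6\right)}} = \frac{1}{-56611 + 22 \cdot 34 \frac{1}{2 + 11 \cdot 34}} = \frac{1}{-56611 + 22 \cdot 34 \frac{1}{2 + 374}} = \frac{1}{-56611 + 22 \cdot 34 \cdot \frac{1}{376}} = \frac{1}{-56611 + \frac{187}{94}} = \frac{1}{- \frac{5321247}{94}} = - \frac{94}{5321247}$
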